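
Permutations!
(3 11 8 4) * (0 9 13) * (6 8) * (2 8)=(0 9 13)(2 8 4 3 11 6)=[9, 1, 8, 11, 3, 5, 2, 7, 4, 13, 10, 6, 12, 0]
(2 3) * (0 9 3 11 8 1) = (0 9 3 2 11 8 1) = [9, 0, 11, 2, 4, 5, 6, 7, 1, 3, 10, 8]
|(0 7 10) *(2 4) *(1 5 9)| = |(0 7 10)(1 5 9)(2 4)| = 6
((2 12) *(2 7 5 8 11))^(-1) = (2 11 8 5 7 12) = ((2 12 7 5 8 11))^(-1)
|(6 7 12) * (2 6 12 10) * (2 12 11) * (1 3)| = 6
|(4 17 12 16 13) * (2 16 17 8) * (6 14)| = 10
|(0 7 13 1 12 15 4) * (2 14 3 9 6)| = |(0 7 13 1 12 15 4)(2 14 3 9 6)| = 35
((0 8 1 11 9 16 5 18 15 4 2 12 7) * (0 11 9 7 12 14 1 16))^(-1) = ((0 8 16 5 18 15 4 2 14 1 9)(7 11))^(-1) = (0 9 1 14 2 4 15 18 5 16 8)(7 11)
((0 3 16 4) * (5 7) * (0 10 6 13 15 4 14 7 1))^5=(0 5 14 3 1 7 16)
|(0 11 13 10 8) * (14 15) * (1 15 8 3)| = 9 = |(0 11 13 10 3 1 15 14 8)|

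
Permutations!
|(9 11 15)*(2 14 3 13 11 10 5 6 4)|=|(2 14 3 13 11 15 9 10 5 6 4)|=11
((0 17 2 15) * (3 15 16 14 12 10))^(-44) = (0 17 2 16 14 12 10 3 15)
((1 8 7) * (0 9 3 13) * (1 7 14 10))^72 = (14) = ((0 9 3 13)(1 8 14 10))^72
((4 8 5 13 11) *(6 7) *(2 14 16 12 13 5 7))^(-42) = ((2 14 16 12 13 11 4 8 7 6))^(-42) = (2 7 4 13 16)(6 8 11 12 14)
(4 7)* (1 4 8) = (1 4 7 8) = [0, 4, 2, 3, 7, 5, 6, 8, 1]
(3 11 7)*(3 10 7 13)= (3 11 13)(7 10)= [0, 1, 2, 11, 4, 5, 6, 10, 8, 9, 7, 13, 12, 3]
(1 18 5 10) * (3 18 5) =[0, 5, 2, 18, 4, 10, 6, 7, 8, 9, 1, 11, 12, 13, 14, 15, 16, 17, 3] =(1 5 10)(3 18)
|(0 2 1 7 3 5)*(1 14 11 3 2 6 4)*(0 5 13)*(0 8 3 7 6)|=12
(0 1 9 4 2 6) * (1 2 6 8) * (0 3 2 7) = [7, 9, 8, 2, 6, 5, 3, 0, 1, 4] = (0 7)(1 9 4 6 3 2 8)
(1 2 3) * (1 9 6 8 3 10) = (1 2 10)(3 9 6 8) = [0, 2, 10, 9, 4, 5, 8, 7, 3, 6, 1]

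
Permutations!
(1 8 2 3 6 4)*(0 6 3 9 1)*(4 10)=(0 6 10 4)(1 8 2 9)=[6, 8, 9, 3, 0, 5, 10, 7, 2, 1, 4]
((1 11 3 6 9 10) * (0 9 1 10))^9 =((0 9)(1 11 3 6))^9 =(0 9)(1 11 3 6)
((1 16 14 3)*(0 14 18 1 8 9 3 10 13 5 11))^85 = ((0 14 10 13 5 11)(1 16 18)(3 8 9))^85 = (0 14 10 13 5 11)(1 16 18)(3 8 9)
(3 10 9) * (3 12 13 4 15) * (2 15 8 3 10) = (2 15 10 9 12 13 4 8 3) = [0, 1, 15, 2, 8, 5, 6, 7, 3, 12, 9, 11, 13, 4, 14, 10]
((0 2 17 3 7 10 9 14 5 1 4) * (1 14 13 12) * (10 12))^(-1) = ((0 2 17 3 7 12 1 4)(5 14)(9 13 10))^(-1) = (0 4 1 12 7 3 17 2)(5 14)(9 10 13)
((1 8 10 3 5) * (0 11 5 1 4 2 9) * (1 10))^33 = (0 4)(1 8)(2 11)(3 10)(5 9) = ((0 11 5 4 2 9)(1 8)(3 10))^33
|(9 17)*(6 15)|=2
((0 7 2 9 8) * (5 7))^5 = (0 8 9 2 7 5)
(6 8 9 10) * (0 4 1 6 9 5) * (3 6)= (0 4 1 3 6 8 5)(9 10)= [4, 3, 2, 6, 1, 0, 8, 7, 5, 10, 9]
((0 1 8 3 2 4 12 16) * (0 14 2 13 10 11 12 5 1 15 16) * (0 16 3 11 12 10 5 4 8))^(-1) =(0 1 5 13 3 15)(2 14 16 12 10 11 8)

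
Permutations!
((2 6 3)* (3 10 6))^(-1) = ((2 3)(6 10))^(-1) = (2 3)(6 10)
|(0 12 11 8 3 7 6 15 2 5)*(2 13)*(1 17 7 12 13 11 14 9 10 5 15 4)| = |(0 13 2 15 11 8 3 12 14 9 10 5)(1 17 7 6 4)| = 60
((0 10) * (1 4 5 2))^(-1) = ((0 10)(1 4 5 2))^(-1) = (0 10)(1 2 5 4)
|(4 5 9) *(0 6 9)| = 5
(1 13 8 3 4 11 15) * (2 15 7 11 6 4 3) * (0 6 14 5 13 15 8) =(0 6 4 14 5 13)(1 15)(2 8)(7 11) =[6, 15, 8, 3, 14, 13, 4, 11, 2, 9, 10, 7, 12, 0, 5, 1]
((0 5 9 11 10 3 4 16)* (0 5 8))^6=(3 10 11 9 5 16 4)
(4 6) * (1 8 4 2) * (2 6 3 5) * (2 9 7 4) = (1 8 2)(3 5 9 7 4) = [0, 8, 1, 5, 3, 9, 6, 4, 2, 7]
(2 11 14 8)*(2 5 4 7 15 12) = (2 11 14 8 5 4 7 15 12) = [0, 1, 11, 3, 7, 4, 6, 15, 5, 9, 10, 14, 2, 13, 8, 12]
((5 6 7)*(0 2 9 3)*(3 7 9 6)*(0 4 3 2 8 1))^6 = ((0 8 1)(2 6 9 7 5)(3 4))^6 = (2 6 9 7 5)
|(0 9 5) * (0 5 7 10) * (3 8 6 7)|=7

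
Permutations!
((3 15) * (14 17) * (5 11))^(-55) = (3 15)(5 11)(14 17)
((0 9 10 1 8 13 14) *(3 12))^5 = ((0 9 10 1 8 13 14)(3 12))^5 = (0 13 1 9 14 8 10)(3 12)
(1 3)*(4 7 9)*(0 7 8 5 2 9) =(0 7)(1 3)(2 9 4 8 5) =[7, 3, 9, 1, 8, 2, 6, 0, 5, 4]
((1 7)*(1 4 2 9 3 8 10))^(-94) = ((1 7 4 2 9 3 8 10))^(-94) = (1 4 9 8)(2 3 10 7)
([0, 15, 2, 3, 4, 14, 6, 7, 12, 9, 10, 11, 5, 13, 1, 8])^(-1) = (1 14 5 12 8 15)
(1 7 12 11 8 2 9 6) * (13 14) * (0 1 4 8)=(0 1 7 12 11)(2 9 6 4 8)(13 14)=[1, 7, 9, 3, 8, 5, 4, 12, 2, 6, 10, 0, 11, 14, 13]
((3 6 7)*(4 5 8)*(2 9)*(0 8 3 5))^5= (0 4 8)(2 9)(3 6 7 5)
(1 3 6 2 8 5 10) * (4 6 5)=(1 3 5 10)(2 8 4 6)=[0, 3, 8, 5, 6, 10, 2, 7, 4, 9, 1]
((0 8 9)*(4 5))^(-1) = (0 9 8)(4 5)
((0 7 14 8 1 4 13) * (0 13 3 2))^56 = ((0 7 14 8 1 4 3 2))^56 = (14)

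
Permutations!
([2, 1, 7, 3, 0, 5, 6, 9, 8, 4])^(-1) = [4, 1, 0, 3, 9, 5, 6, 2, 8, 7]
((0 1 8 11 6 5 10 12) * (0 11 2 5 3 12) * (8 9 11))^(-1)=(0 10 5 2 8 12 3 6 11 9 1)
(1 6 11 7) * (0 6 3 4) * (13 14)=[6, 3, 2, 4, 0, 5, 11, 1, 8, 9, 10, 7, 12, 14, 13]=(0 6 11 7 1 3 4)(13 14)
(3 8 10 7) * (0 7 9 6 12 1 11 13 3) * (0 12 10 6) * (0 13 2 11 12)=[7, 12, 11, 8, 4, 5, 10, 0, 6, 13, 9, 2, 1, 3]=(0 7)(1 12)(2 11)(3 8 6 10 9 13)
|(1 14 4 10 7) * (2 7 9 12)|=|(1 14 4 10 9 12 2 7)|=8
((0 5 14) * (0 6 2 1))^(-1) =(0 1 2 6 14 5)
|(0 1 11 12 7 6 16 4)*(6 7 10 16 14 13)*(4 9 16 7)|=42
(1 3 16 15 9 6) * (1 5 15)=[0, 3, 2, 16, 4, 15, 5, 7, 8, 6, 10, 11, 12, 13, 14, 9, 1]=(1 3 16)(5 15 9 6)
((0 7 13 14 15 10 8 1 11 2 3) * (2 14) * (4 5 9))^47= ((0 7 13 2 3)(1 11 14 15 10 8)(4 5 9))^47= (0 13 3 7 2)(1 8 10 15 14 11)(4 9 5)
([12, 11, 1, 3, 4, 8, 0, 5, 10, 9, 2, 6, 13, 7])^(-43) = (0 12 13 7 5 8 10 2 1 11 6)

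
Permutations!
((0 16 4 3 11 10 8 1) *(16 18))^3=(0 4 10)(1 16 11)(3 8 18)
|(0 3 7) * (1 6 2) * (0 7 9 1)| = 6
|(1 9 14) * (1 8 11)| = 5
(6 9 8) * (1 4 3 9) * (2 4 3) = (1 3 9 8 6)(2 4) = [0, 3, 4, 9, 2, 5, 1, 7, 6, 8]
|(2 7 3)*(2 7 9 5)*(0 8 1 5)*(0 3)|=8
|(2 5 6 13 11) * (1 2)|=6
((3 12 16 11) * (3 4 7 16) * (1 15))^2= ((1 15)(3 12)(4 7 16 11))^2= (4 16)(7 11)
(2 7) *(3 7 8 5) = [0, 1, 8, 7, 4, 3, 6, 2, 5] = (2 8 5 3 7)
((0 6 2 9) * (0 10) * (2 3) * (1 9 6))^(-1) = ((0 1 9 10)(2 6 3))^(-1) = (0 10 9 1)(2 3 6)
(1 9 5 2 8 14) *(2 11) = (1 9 5 11 2 8 14) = [0, 9, 8, 3, 4, 11, 6, 7, 14, 5, 10, 2, 12, 13, 1]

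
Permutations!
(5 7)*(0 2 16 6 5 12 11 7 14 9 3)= (0 2 16 6 5 14 9 3)(7 12 11)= [2, 1, 16, 0, 4, 14, 5, 12, 8, 3, 10, 7, 11, 13, 9, 15, 6]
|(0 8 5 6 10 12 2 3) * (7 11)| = |(0 8 5 6 10 12 2 3)(7 11)| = 8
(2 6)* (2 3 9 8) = (2 6 3 9 8) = [0, 1, 6, 9, 4, 5, 3, 7, 2, 8]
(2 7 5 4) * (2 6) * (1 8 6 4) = (1 8 6 2 7 5) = [0, 8, 7, 3, 4, 1, 2, 5, 6]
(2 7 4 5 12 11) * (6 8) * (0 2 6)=(0 2 7 4 5 12 11 6 8)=[2, 1, 7, 3, 5, 12, 8, 4, 0, 9, 10, 6, 11]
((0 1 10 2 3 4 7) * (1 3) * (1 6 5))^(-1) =((0 3 4 7)(1 10 2 6 5))^(-1) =(0 7 4 3)(1 5 6 2 10)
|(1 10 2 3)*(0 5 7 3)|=7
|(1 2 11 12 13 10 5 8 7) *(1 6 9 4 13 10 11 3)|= |(1 2 3)(4 13 11 12 10 5 8 7 6 9)|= 30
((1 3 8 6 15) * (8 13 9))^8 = ((1 3 13 9 8 6 15))^8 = (1 3 13 9 8 6 15)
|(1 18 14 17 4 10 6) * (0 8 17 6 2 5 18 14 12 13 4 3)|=84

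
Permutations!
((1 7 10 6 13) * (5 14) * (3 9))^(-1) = (1 13 6 10 7)(3 9)(5 14)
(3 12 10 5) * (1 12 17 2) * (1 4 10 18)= (1 12 18)(2 4 10 5 3 17)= [0, 12, 4, 17, 10, 3, 6, 7, 8, 9, 5, 11, 18, 13, 14, 15, 16, 2, 1]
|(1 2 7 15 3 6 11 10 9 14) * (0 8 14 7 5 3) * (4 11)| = |(0 8 14 1 2 5 3 6 4 11 10 9 7 15)| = 14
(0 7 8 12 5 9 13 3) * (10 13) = (0 7 8 12 5 9 10 13 3) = [7, 1, 2, 0, 4, 9, 6, 8, 12, 10, 13, 11, 5, 3]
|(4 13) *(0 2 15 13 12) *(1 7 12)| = |(0 2 15 13 4 1 7 12)| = 8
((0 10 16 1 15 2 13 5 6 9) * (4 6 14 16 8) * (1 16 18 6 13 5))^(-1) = ((0 10 8 4 13 1 15 2 5 14 18 6 9))^(-1) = (0 9 6 18 14 5 2 15 1 13 4 8 10)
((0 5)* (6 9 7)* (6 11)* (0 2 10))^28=(11)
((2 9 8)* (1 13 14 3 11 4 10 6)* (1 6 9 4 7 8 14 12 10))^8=((1 13 12 10 9 14 3 11 7 8 2 4))^8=(1 7 9)(2 3 12)(4 11 10)(8 14 13)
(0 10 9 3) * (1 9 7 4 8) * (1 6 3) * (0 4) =[10, 9, 2, 4, 8, 5, 3, 0, 6, 1, 7] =(0 10 7)(1 9)(3 4 8 6)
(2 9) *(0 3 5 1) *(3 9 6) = (0 9 2 6 3 5 1) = [9, 0, 6, 5, 4, 1, 3, 7, 8, 2]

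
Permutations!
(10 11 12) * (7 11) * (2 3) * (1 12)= [0, 12, 3, 2, 4, 5, 6, 11, 8, 9, 7, 1, 10]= (1 12 10 7 11)(2 3)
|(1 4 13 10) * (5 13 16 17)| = 7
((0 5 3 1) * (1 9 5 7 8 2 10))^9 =((0 7 8 2 10 1)(3 9 5))^9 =(0 2)(1 8)(7 10)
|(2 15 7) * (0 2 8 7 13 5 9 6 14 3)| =18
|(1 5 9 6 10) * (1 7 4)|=|(1 5 9 6 10 7 4)|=7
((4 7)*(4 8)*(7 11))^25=(4 11 7 8)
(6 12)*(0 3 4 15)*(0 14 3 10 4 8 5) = (0 10 4 15 14 3 8 5)(6 12) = [10, 1, 2, 8, 15, 0, 12, 7, 5, 9, 4, 11, 6, 13, 3, 14]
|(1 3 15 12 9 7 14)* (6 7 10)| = |(1 3 15 12 9 10 6 7 14)| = 9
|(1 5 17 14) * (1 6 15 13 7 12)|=|(1 5 17 14 6 15 13 7 12)|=9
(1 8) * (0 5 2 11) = (0 5 2 11)(1 8) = [5, 8, 11, 3, 4, 2, 6, 7, 1, 9, 10, 0]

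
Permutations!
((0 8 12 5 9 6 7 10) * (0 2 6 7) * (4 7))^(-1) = ((0 8 12 5 9 4 7 10 2 6))^(-1) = (0 6 2 10 7 4 9 5 12 8)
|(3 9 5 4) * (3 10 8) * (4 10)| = 5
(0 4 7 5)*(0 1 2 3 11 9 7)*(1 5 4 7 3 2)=(0 7 4)(3 11 9)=[7, 1, 2, 11, 0, 5, 6, 4, 8, 3, 10, 9]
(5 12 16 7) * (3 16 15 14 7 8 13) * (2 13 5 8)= (2 13 3 16)(5 12 15 14 7 8)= [0, 1, 13, 16, 4, 12, 6, 8, 5, 9, 10, 11, 15, 3, 7, 14, 2]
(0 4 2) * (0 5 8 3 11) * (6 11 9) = (0 4 2 5 8 3 9 6 11) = [4, 1, 5, 9, 2, 8, 11, 7, 3, 6, 10, 0]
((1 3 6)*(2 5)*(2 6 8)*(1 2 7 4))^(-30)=(8)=((1 3 8 7 4)(2 5 6))^(-30)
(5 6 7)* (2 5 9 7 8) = (2 5 6 8)(7 9) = [0, 1, 5, 3, 4, 6, 8, 9, 2, 7]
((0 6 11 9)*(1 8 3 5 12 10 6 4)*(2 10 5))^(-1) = ((0 4 1 8 3 2 10 6 11 9)(5 12))^(-1) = (0 9 11 6 10 2 3 8 1 4)(5 12)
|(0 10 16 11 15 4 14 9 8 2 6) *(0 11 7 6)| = |(0 10 16 7 6 11 15 4 14 9 8 2)| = 12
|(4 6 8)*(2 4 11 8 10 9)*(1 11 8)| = 10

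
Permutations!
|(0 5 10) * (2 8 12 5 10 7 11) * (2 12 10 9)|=|(0 9 2 8 10)(5 7 11 12)|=20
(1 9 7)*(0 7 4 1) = (0 7)(1 9 4) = [7, 9, 2, 3, 1, 5, 6, 0, 8, 4]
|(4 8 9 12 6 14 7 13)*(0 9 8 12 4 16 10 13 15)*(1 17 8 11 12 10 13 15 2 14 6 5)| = |(0 9 4 10 15)(1 17 8 11 12 5)(2 14 7)(13 16)| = 30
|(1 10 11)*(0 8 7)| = 3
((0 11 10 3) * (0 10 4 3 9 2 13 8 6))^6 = (0 2 4 8 10)(3 6 9 11 13)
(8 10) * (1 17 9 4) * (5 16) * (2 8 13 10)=(1 17 9 4)(2 8)(5 16)(10 13)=[0, 17, 8, 3, 1, 16, 6, 7, 2, 4, 13, 11, 12, 10, 14, 15, 5, 9]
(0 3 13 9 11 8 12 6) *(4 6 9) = (0 3 13 4 6)(8 12 9 11) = [3, 1, 2, 13, 6, 5, 0, 7, 12, 11, 10, 8, 9, 4]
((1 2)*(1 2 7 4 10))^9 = (1 7 4 10)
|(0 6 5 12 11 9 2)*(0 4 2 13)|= |(0 6 5 12 11 9 13)(2 4)|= 14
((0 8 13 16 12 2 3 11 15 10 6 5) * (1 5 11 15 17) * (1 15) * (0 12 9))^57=(0 13 9 8 16)(1 12 3 5 2)(6 17 10 11 15)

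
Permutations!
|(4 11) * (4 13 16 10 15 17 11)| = 6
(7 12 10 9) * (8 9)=(7 12 10 8 9)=[0, 1, 2, 3, 4, 5, 6, 12, 9, 7, 8, 11, 10]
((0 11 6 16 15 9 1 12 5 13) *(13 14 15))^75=((0 11 6 16 13)(1 12 5 14 15 9))^75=(16)(1 14)(5 9)(12 15)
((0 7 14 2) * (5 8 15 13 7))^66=((0 5 8 15 13 7 14 2))^66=(0 8 13 14)(2 5 15 7)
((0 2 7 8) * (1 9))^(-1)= (0 8 7 2)(1 9)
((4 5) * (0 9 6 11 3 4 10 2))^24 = (0 5 11)(2 4 6)(3 9 10)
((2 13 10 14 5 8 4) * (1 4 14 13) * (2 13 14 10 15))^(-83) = (1 13 2 4 15)(5 8 10 14)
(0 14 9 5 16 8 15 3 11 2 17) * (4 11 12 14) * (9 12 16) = (0 4 11 2 17)(3 16 8 15)(5 9)(12 14) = [4, 1, 17, 16, 11, 9, 6, 7, 15, 5, 10, 2, 14, 13, 12, 3, 8, 0]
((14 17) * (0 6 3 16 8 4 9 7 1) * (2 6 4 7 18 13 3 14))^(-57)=(0 18 16 1 9 3 7 4 13 8)(2 17 14 6)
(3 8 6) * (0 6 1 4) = (0 6 3 8 1 4) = [6, 4, 2, 8, 0, 5, 3, 7, 1]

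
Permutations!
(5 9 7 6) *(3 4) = (3 4)(5 9 7 6) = [0, 1, 2, 4, 3, 9, 5, 6, 8, 7]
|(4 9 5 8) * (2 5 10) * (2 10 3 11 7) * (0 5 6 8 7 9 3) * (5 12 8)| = 28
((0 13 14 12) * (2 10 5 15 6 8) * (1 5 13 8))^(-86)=((0 8 2 10 13 14 12)(1 5 15 6))^(-86)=(0 14 10 8 12 13 2)(1 15)(5 6)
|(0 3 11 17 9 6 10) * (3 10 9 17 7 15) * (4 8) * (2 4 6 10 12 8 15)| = |(17)(0 12 8 6 9 10)(2 4 15 3 11 7)| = 6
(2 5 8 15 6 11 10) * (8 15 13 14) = (2 5 15 6 11 10)(8 13 14) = [0, 1, 5, 3, 4, 15, 11, 7, 13, 9, 2, 10, 12, 14, 8, 6]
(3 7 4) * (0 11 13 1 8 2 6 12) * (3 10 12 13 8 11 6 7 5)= [6, 11, 7, 5, 10, 3, 13, 4, 2, 9, 12, 8, 0, 1]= (0 6 13 1 11 8 2 7 4 10 12)(3 5)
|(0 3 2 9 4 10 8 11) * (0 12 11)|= |(0 3 2 9 4 10 8)(11 12)|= 14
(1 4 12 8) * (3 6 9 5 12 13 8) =(1 4 13 8)(3 6 9 5 12) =[0, 4, 2, 6, 13, 12, 9, 7, 1, 5, 10, 11, 3, 8]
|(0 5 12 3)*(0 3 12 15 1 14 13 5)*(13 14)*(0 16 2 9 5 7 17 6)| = |(0 16 2 9 5 15 1 13 7 17 6)| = 11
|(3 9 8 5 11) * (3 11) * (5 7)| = |(11)(3 9 8 7 5)| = 5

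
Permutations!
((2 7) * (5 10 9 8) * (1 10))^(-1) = (1 5 8 9 10)(2 7) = ((1 10 9 8 5)(2 7))^(-1)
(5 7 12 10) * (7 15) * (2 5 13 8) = (2 5 15 7 12 10 13 8) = [0, 1, 5, 3, 4, 15, 6, 12, 2, 9, 13, 11, 10, 8, 14, 7]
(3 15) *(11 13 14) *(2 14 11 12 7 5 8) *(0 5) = (0 5 8 2 14 12 7)(3 15)(11 13) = [5, 1, 14, 15, 4, 8, 6, 0, 2, 9, 10, 13, 7, 11, 12, 3]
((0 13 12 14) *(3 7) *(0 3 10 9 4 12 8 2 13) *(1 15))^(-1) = ((1 15)(2 13 8)(3 7 10 9 4 12 14))^(-1) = (1 15)(2 8 13)(3 14 12 4 9 10 7)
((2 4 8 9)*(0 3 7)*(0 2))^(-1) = (0 9 8 4 2 7 3)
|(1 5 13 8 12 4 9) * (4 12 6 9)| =|(1 5 13 8 6 9)| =6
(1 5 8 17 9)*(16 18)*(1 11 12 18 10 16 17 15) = (1 5 8 15)(9 11 12 18 17)(10 16) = [0, 5, 2, 3, 4, 8, 6, 7, 15, 11, 16, 12, 18, 13, 14, 1, 10, 9, 17]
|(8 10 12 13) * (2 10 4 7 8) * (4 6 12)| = 8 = |(2 10 4 7 8 6 12 13)|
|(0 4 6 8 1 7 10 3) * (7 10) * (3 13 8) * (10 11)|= |(0 4 6 3)(1 11 10 13 8)|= 20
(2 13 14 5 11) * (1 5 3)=(1 5 11 2 13 14 3)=[0, 5, 13, 1, 4, 11, 6, 7, 8, 9, 10, 2, 12, 14, 3]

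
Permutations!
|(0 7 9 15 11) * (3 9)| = |(0 7 3 9 15 11)| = 6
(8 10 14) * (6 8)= (6 8 10 14)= [0, 1, 2, 3, 4, 5, 8, 7, 10, 9, 14, 11, 12, 13, 6]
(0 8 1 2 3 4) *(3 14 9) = (0 8 1 2 14 9 3 4) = [8, 2, 14, 4, 0, 5, 6, 7, 1, 3, 10, 11, 12, 13, 9]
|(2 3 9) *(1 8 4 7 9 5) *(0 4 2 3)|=9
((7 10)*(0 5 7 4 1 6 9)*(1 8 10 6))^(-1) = ((0 5 7 6 9)(4 8 10))^(-1) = (0 9 6 7 5)(4 10 8)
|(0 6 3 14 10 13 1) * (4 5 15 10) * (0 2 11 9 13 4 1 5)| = |(0 6 3 14 1 2 11 9 13 5 15 10 4)| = 13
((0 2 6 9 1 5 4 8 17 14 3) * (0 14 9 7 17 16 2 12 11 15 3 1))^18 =(0 11 3 1 4 16 6 17)(2 7 9 12 15 14 5 8)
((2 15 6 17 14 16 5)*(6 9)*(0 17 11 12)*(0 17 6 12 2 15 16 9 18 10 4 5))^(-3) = ((0 6 11 2 16)(4 5 15 18 10)(9 12 17 14))^(-3) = (0 11 16 6 2)(4 15 10 5 18)(9 12 17 14)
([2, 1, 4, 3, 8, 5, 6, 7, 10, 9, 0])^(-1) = [10, 1, 0, 3, 2, 5, 6, 7, 4, 9, 8]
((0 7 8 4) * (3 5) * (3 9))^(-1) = ((0 7 8 4)(3 5 9))^(-1) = (0 4 8 7)(3 9 5)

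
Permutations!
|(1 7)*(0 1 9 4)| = 5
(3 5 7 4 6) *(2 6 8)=[0, 1, 6, 5, 8, 7, 3, 4, 2]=(2 6 3 5 7 4 8)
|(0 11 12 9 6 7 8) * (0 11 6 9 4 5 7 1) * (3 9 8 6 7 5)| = 12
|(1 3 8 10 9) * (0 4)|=|(0 4)(1 3 8 10 9)|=10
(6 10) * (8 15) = [0, 1, 2, 3, 4, 5, 10, 7, 15, 9, 6, 11, 12, 13, 14, 8] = (6 10)(8 15)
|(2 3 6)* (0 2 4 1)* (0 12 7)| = |(0 2 3 6 4 1 12 7)| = 8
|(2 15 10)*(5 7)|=6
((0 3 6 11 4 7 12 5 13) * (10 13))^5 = ((0 3 6 11 4 7 12 5 10 13))^5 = (0 7)(3 12)(4 13)(5 6)(10 11)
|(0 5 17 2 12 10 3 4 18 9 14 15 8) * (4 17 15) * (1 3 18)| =|(0 5 15 8)(1 3 17 2 12 10 18 9 14 4)| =20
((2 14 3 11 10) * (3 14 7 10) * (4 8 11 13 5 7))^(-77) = (14)(2 3 10 11 7 8 5 4 13)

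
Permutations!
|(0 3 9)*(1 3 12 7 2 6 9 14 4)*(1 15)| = |(0 12 7 2 6 9)(1 3 14 4 15)| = 30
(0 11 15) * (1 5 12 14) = (0 11 15)(1 5 12 14) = [11, 5, 2, 3, 4, 12, 6, 7, 8, 9, 10, 15, 14, 13, 1, 0]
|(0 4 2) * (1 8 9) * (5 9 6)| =15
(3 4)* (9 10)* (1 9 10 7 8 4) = (10)(1 9 7 8 4 3) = [0, 9, 2, 1, 3, 5, 6, 8, 4, 7, 10]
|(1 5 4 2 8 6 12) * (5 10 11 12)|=20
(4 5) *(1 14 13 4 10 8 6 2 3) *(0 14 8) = (0 14 13 4 5 10)(1 8 6 2 3) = [14, 8, 3, 1, 5, 10, 2, 7, 6, 9, 0, 11, 12, 4, 13]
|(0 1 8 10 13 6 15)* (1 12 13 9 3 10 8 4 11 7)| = |(0 12 13 6 15)(1 4 11 7)(3 10 9)| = 60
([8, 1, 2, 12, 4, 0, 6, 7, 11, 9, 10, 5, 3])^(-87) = (0 8 11 5)(3 12)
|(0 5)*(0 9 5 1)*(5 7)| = |(0 1)(5 9 7)| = 6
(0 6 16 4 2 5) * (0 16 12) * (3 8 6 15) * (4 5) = (0 15 3 8 6 12)(2 4)(5 16) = [15, 1, 4, 8, 2, 16, 12, 7, 6, 9, 10, 11, 0, 13, 14, 3, 5]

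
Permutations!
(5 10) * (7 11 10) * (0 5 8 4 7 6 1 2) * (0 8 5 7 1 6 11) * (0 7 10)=(0 10 5 11)(1 2 8 4)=[10, 2, 8, 3, 1, 11, 6, 7, 4, 9, 5, 0]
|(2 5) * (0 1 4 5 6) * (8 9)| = 6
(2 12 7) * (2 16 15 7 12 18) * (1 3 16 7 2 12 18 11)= (1 3 16 15 2 11)(12 18)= [0, 3, 11, 16, 4, 5, 6, 7, 8, 9, 10, 1, 18, 13, 14, 2, 15, 17, 12]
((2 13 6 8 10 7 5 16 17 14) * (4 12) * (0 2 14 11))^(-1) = (0 11 17 16 5 7 10 8 6 13 2)(4 12)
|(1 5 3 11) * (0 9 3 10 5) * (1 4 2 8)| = |(0 9 3 11 4 2 8 1)(5 10)| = 8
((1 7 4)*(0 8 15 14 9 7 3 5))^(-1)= ((0 8 15 14 9 7 4 1 3 5))^(-1)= (0 5 3 1 4 7 9 14 15 8)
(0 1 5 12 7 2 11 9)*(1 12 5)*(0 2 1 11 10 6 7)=(0 12)(1 11 9 2 10 6 7)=[12, 11, 10, 3, 4, 5, 7, 1, 8, 2, 6, 9, 0]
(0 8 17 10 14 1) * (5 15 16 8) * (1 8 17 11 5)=(0 1)(5 15 16 17 10 14 8 11)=[1, 0, 2, 3, 4, 15, 6, 7, 11, 9, 14, 5, 12, 13, 8, 16, 17, 10]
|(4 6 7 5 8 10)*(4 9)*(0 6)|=8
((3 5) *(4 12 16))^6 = ((3 5)(4 12 16))^6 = (16)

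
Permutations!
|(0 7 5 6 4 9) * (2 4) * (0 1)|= 8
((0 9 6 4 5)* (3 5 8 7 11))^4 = (0 8 5 4 3 6 11 9 7)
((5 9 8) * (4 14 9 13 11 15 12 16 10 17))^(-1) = (4 17 10 16 12 15 11 13 5 8 9 14)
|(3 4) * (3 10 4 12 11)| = 6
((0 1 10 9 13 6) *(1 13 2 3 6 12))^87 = (0 2 1)(3 10 13)(6 9 12)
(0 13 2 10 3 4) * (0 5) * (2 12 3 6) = [13, 1, 10, 4, 5, 0, 2, 7, 8, 9, 6, 11, 3, 12] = (0 13 12 3 4 5)(2 10 6)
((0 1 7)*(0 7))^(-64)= ((7)(0 1))^(-64)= (7)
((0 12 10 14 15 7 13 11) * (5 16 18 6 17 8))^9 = ((0 12 10 14 15 7 13 11)(5 16 18 6 17 8))^9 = (0 12 10 14 15 7 13 11)(5 6)(8 18)(16 17)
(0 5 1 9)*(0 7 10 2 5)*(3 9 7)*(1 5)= (1 7 10 2)(3 9)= [0, 7, 1, 9, 4, 5, 6, 10, 8, 3, 2]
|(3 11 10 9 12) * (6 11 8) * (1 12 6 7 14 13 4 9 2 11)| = 30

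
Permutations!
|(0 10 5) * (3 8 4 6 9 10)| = 8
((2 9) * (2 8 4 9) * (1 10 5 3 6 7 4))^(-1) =(1 8 9 4 7 6 3 5 10)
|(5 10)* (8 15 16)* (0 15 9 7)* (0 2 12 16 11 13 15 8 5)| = 9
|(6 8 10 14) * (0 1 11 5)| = 4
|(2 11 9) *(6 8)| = 6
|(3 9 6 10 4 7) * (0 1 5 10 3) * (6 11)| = 12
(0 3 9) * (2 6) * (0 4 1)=(0 3 9 4 1)(2 6)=[3, 0, 6, 9, 1, 5, 2, 7, 8, 4]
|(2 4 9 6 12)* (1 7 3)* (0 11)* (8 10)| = 30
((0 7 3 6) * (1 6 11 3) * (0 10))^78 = ((0 7 1 6 10)(3 11))^78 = (11)(0 6 7 10 1)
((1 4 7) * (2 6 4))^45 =((1 2 6 4 7))^45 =(7)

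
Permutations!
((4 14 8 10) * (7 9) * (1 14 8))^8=((1 14)(4 8 10)(7 9))^8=(14)(4 10 8)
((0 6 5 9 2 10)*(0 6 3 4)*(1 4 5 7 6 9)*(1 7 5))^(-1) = (0 4 1 3)(2 9 10)(5 6 7)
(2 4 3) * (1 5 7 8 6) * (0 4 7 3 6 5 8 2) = (0 4 6 1 8 5 3)(2 7) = [4, 8, 7, 0, 6, 3, 1, 2, 5]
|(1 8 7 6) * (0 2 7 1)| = 4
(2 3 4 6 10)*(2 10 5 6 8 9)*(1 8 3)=(10)(1 8 9 2)(3 4)(5 6)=[0, 8, 1, 4, 3, 6, 5, 7, 9, 2, 10]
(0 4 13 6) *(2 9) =(0 4 13 6)(2 9) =[4, 1, 9, 3, 13, 5, 0, 7, 8, 2, 10, 11, 12, 6]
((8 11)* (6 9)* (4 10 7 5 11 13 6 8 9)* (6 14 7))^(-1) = (4 6 10)(5 7 14 13 8 9 11)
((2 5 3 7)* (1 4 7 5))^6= ((1 4 7 2)(3 5))^6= (1 7)(2 4)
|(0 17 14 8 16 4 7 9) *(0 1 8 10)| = 12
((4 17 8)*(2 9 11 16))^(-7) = ((2 9 11 16)(4 17 8))^(-7) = (2 9 11 16)(4 8 17)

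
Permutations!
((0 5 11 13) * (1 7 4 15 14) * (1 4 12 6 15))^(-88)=((0 5 11 13)(1 7 12 6 15 14 4))^(-88)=(1 6 4 12 14 7 15)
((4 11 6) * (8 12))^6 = ((4 11 6)(8 12))^6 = (12)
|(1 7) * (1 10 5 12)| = 5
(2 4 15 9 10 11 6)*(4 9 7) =[0, 1, 9, 3, 15, 5, 2, 4, 8, 10, 11, 6, 12, 13, 14, 7] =(2 9 10 11 6)(4 15 7)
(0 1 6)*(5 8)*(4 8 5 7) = (0 1 6)(4 8 7) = [1, 6, 2, 3, 8, 5, 0, 4, 7]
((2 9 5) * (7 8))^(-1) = (2 5 9)(7 8)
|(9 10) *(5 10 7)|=4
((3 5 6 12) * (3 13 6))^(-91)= (3 5)(6 13 12)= ((3 5)(6 12 13))^(-91)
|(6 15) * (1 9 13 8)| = |(1 9 13 8)(6 15)| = 4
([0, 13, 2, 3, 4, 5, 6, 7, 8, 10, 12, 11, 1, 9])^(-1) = (1 12 10 9 13)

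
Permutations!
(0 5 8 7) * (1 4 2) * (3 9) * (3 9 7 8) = (9)(0 5 3 7)(1 4 2) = [5, 4, 1, 7, 2, 3, 6, 0, 8, 9]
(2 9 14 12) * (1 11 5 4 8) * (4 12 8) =[0, 11, 9, 3, 4, 12, 6, 7, 1, 14, 10, 5, 2, 13, 8] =(1 11 5 12 2 9 14 8)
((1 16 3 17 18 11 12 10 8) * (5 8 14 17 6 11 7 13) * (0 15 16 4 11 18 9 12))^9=((0 15 16 3 6 18 7 13 5 8 1 4 11)(9 12 10 14 17))^9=(0 8 18 15 1 7 16 4 13 3 11 5 6)(9 17 14 10 12)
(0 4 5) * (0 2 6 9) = (0 4 5 2 6 9) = [4, 1, 6, 3, 5, 2, 9, 7, 8, 0]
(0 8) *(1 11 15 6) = (0 8)(1 11 15 6) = [8, 11, 2, 3, 4, 5, 1, 7, 0, 9, 10, 15, 12, 13, 14, 6]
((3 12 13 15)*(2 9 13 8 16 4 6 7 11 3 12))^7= (2 4 13 7 12 3 16 9 6 15 11 8)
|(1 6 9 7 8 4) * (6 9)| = |(1 9 7 8 4)| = 5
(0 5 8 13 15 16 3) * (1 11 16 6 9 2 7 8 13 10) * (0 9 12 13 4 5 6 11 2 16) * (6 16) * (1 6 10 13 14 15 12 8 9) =(0 16 3 1 2 7 9 10 6 8 13 12 14 15 11)(4 5) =[16, 2, 7, 1, 5, 4, 8, 9, 13, 10, 6, 0, 14, 12, 15, 11, 3]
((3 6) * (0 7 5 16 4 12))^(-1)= ((0 7 5 16 4 12)(3 6))^(-1)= (0 12 4 16 5 7)(3 6)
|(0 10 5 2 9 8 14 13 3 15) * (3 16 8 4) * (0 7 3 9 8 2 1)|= |(0 10 5 1)(2 8 14 13 16)(3 15 7)(4 9)|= 60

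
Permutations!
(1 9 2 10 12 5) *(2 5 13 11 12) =(1 9 5)(2 10)(11 12 13) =[0, 9, 10, 3, 4, 1, 6, 7, 8, 5, 2, 12, 13, 11]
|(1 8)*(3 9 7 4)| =4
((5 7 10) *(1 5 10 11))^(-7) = (1 5 7 11)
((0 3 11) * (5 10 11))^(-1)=(0 11 10 5 3)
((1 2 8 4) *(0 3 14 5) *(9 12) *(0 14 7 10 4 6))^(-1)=((0 3 7 10 4 1 2 8 6)(5 14)(9 12))^(-1)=(0 6 8 2 1 4 10 7 3)(5 14)(9 12)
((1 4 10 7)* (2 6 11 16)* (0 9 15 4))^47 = ((0 9 15 4 10 7 1)(2 6 11 16))^47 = (0 7 4 9 1 10 15)(2 16 11 6)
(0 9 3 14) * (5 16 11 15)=(0 9 3 14)(5 16 11 15)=[9, 1, 2, 14, 4, 16, 6, 7, 8, 3, 10, 15, 12, 13, 0, 5, 11]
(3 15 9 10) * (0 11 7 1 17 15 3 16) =[11, 17, 2, 3, 4, 5, 6, 1, 8, 10, 16, 7, 12, 13, 14, 9, 0, 15] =(0 11 7 1 17 15 9 10 16)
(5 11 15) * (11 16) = (5 16 11 15) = [0, 1, 2, 3, 4, 16, 6, 7, 8, 9, 10, 15, 12, 13, 14, 5, 11]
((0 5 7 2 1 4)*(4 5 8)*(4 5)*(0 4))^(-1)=((0 8 5 7 2 1))^(-1)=(0 1 2 7 5 8)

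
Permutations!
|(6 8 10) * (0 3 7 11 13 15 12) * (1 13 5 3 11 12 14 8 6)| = |(0 11 5 3 7 12)(1 13 15 14 8 10)| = 6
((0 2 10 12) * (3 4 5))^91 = (0 12 10 2)(3 4 5)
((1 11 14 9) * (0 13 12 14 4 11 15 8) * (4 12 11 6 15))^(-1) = (0 8 15 6 4 1 9 14 12 11 13)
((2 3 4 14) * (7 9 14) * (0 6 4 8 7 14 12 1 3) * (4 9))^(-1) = ((0 6 9 12 1 3 8 7 4 14 2))^(-1) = (0 2 14 4 7 8 3 1 12 9 6)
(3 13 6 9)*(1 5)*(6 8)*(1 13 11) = (1 5 13 8 6 9 3 11) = [0, 5, 2, 11, 4, 13, 9, 7, 6, 3, 10, 1, 12, 8]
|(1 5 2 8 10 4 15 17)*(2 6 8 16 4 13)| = |(1 5 6 8 10 13 2 16 4 15 17)| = 11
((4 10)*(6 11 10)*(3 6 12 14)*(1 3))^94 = ((1 3 6 11 10 4 12 14))^94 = (1 12 10 6)(3 14 4 11)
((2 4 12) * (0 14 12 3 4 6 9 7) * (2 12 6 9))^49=(0 14 6 2 9 7)(3 4)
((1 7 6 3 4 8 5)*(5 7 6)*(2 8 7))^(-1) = ((1 6 3 4 7 5)(2 8))^(-1) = (1 5 7 4 3 6)(2 8)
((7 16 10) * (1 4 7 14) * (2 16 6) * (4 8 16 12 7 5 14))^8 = ((1 8 16 10 4 5 14)(2 12 7 6))^8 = (1 8 16 10 4 5 14)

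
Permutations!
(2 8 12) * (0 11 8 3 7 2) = (0 11 8 12)(2 3 7) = [11, 1, 3, 7, 4, 5, 6, 2, 12, 9, 10, 8, 0]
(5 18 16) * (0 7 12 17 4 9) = [7, 1, 2, 3, 9, 18, 6, 12, 8, 0, 10, 11, 17, 13, 14, 15, 5, 4, 16] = (0 7 12 17 4 9)(5 18 16)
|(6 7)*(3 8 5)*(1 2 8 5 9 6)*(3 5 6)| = 7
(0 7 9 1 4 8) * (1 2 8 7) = [1, 4, 8, 3, 7, 5, 6, 9, 0, 2] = (0 1 4 7 9 2 8)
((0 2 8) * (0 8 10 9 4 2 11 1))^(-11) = ((0 11 1)(2 10 9 4))^(-11) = (0 11 1)(2 10 9 4)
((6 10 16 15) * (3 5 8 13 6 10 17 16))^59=(3 17 5 16 8 15 13 10 6)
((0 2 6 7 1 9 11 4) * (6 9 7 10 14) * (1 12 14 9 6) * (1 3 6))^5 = ((0 2 1 7 12 14 3 6 10 9 11 4))^5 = (0 14 11 7 10 2 3 4 12 9 1 6)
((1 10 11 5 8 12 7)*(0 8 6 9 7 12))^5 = ((12)(0 8)(1 10 11 5 6 9 7))^5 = (12)(0 8)(1 9 5 10 7 6 11)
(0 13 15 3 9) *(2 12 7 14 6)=(0 13 15 3 9)(2 12 7 14 6)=[13, 1, 12, 9, 4, 5, 2, 14, 8, 0, 10, 11, 7, 15, 6, 3]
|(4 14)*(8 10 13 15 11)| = 10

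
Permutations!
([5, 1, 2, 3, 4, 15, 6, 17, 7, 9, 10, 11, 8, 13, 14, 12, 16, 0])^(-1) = (0 17 7 8 12 15 5)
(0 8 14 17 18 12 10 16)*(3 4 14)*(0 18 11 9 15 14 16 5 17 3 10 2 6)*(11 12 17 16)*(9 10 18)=[8, 1, 6, 4, 11, 16, 0, 7, 18, 15, 5, 10, 2, 13, 3, 14, 9, 12, 17]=(0 8 18 17 12 2 6)(3 4 11 10 5 16 9 15 14)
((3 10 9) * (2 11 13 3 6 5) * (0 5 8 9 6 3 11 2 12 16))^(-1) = (0 16 12 5)(3 9 8 6 10)(11 13)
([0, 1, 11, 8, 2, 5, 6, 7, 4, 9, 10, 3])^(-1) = [0, 1, 4, 11, 8, 5, 6, 7, 3, 9, 10, 2]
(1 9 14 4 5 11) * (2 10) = [0, 9, 10, 3, 5, 11, 6, 7, 8, 14, 2, 1, 12, 13, 4] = (1 9 14 4 5 11)(2 10)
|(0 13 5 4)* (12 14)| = |(0 13 5 4)(12 14)| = 4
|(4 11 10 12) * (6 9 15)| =12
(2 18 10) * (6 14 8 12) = [0, 1, 18, 3, 4, 5, 14, 7, 12, 9, 2, 11, 6, 13, 8, 15, 16, 17, 10] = (2 18 10)(6 14 8 12)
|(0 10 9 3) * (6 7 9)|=|(0 10 6 7 9 3)|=6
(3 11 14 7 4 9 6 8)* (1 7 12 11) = [0, 7, 2, 1, 9, 5, 8, 4, 3, 6, 10, 14, 11, 13, 12] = (1 7 4 9 6 8 3)(11 14 12)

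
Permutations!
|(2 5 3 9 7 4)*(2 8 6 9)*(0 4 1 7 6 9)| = 30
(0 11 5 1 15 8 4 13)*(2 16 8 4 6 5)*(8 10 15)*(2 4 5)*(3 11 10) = (0 10 15 5 1 8 6 2 16 3 11 4 13) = [10, 8, 16, 11, 13, 1, 2, 7, 6, 9, 15, 4, 12, 0, 14, 5, 3]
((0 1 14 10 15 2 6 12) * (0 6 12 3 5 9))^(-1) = (0 9 5 3 6 12 2 15 10 14 1)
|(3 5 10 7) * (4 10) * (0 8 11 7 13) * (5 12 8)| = 5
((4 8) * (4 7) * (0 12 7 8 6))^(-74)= (0 12 7 4 6)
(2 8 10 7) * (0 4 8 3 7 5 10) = [4, 1, 3, 7, 8, 10, 6, 2, 0, 9, 5] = (0 4 8)(2 3 7)(5 10)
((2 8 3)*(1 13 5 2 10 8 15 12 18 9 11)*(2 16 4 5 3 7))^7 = ((1 13 3 10 8 7 2 15 12 18 9 11)(4 5 16))^7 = (1 15 3 18 8 11 2 13 12 10 9 7)(4 5 16)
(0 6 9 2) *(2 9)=[6, 1, 0, 3, 4, 5, 2, 7, 8, 9]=(9)(0 6 2)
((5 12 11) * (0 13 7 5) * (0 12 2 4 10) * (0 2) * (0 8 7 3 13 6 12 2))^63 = (3 13)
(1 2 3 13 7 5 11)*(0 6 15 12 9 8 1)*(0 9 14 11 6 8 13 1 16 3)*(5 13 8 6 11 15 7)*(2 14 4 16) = (0 6 7 13 5 11 9 8 2)(1 14 15 12 4 16 3) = [6, 14, 0, 1, 16, 11, 7, 13, 2, 8, 10, 9, 4, 5, 15, 12, 3]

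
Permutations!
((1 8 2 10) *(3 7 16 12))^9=(1 8 2 10)(3 7 16 12)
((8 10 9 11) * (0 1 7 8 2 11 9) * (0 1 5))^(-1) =(0 5)(1 10 8 7)(2 11)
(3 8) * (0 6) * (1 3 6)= (0 1 3 8 6)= [1, 3, 2, 8, 4, 5, 0, 7, 6]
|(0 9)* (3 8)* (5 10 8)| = |(0 9)(3 5 10 8)| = 4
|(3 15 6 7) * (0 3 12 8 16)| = 8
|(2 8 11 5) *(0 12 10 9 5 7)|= 9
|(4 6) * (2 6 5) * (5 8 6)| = |(2 5)(4 8 6)| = 6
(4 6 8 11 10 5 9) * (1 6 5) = (1 6 8 11 10)(4 5 9) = [0, 6, 2, 3, 5, 9, 8, 7, 11, 4, 1, 10]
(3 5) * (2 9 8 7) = (2 9 8 7)(3 5) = [0, 1, 9, 5, 4, 3, 6, 2, 7, 8]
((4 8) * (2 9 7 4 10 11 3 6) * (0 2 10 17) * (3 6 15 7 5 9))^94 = (0 8 7 3)(2 17 4 15)(6 10 11)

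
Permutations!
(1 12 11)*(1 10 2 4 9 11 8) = (1 12 8)(2 4 9 11 10) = [0, 12, 4, 3, 9, 5, 6, 7, 1, 11, 2, 10, 8]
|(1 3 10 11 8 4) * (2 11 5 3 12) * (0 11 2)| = 6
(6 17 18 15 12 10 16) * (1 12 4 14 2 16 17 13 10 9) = (1 12 9)(2 16 6 13 10 17 18 15 4 14) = [0, 12, 16, 3, 14, 5, 13, 7, 8, 1, 17, 11, 9, 10, 2, 4, 6, 18, 15]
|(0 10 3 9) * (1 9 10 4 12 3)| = |(0 4 12 3 10 1 9)| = 7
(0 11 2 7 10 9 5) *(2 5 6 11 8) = (0 8 2 7 10 9 6 11 5) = [8, 1, 7, 3, 4, 0, 11, 10, 2, 6, 9, 5]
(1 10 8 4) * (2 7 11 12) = (1 10 8 4)(2 7 11 12) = [0, 10, 7, 3, 1, 5, 6, 11, 4, 9, 8, 12, 2]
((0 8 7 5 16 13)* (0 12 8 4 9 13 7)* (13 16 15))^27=(0 13 7 4 12 5 9 8 15 16)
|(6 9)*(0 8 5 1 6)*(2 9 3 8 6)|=|(0 6 3 8 5 1 2 9)|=8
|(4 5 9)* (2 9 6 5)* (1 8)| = |(1 8)(2 9 4)(5 6)| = 6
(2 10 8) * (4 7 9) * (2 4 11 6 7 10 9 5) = (2 9 11 6 7 5)(4 10 8) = [0, 1, 9, 3, 10, 2, 7, 5, 4, 11, 8, 6]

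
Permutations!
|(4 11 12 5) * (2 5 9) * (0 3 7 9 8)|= |(0 3 7 9 2 5 4 11 12 8)|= 10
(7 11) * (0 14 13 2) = (0 14 13 2)(7 11) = [14, 1, 0, 3, 4, 5, 6, 11, 8, 9, 10, 7, 12, 2, 13]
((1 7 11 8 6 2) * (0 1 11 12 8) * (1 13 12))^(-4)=(0 8 11 12 2 13 6)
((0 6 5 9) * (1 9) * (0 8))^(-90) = ((0 6 5 1 9 8))^(-90) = (9)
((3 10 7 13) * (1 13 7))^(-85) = (1 10 3 13)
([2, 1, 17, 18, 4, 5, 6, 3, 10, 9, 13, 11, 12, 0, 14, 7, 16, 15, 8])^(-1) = (0 13 10 8 18 3 7 15 17 2)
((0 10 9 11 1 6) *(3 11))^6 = ((0 10 9 3 11 1 6))^6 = (0 6 1 11 3 9 10)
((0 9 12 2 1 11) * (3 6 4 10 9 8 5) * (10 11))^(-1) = (0 11 4 6 3 5 8)(1 2 12 9 10)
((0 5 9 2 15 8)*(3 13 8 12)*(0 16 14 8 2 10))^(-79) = ((0 5 9 10)(2 15 12 3 13)(8 16 14))^(-79) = (0 5 9 10)(2 15 12 3 13)(8 14 16)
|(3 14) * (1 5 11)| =6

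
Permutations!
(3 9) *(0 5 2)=(0 5 2)(3 9)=[5, 1, 0, 9, 4, 2, 6, 7, 8, 3]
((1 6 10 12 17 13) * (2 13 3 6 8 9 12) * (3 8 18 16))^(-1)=((1 18 16 3 6 10 2 13)(8 9 12 17))^(-1)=(1 13 2 10 6 3 16 18)(8 17 12 9)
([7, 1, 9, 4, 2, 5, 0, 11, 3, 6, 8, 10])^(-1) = [6, 1, 4, 8, 3, 5, 9, 0, 10, 2, 11, 7]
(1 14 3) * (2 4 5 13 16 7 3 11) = (1 14 11 2 4 5 13 16 7 3) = [0, 14, 4, 1, 5, 13, 6, 3, 8, 9, 10, 2, 12, 16, 11, 15, 7]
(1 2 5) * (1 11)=(1 2 5 11)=[0, 2, 5, 3, 4, 11, 6, 7, 8, 9, 10, 1]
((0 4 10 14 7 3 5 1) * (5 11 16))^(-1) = (0 1 5 16 11 3 7 14 10 4)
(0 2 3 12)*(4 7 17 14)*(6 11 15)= (0 2 3 12)(4 7 17 14)(6 11 15)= [2, 1, 3, 12, 7, 5, 11, 17, 8, 9, 10, 15, 0, 13, 4, 6, 16, 14]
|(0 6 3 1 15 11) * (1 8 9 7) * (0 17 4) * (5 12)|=|(0 6 3 8 9 7 1 15 11 17 4)(5 12)|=22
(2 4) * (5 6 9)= (2 4)(5 6 9)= [0, 1, 4, 3, 2, 6, 9, 7, 8, 5]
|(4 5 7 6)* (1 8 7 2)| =|(1 8 7 6 4 5 2)| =7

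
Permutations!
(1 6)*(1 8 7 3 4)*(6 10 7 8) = [0, 10, 2, 4, 1, 5, 6, 3, 8, 9, 7] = (1 10 7 3 4)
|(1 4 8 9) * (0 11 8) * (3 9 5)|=8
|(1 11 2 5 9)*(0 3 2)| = 7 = |(0 3 2 5 9 1 11)|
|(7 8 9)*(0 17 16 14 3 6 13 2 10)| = 9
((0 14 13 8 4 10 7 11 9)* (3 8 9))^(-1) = (0 9 13 14)(3 11 7 10 4 8) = ((0 14 13 9)(3 8 4 10 7 11))^(-1)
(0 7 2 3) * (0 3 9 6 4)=(0 7 2 9 6 4)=[7, 1, 9, 3, 0, 5, 4, 2, 8, 6]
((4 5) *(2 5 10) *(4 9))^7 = ((2 5 9 4 10))^7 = (2 9 10 5 4)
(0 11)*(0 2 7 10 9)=(0 11 2 7 10 9)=[11, 1, 7, 3, 4, 5, 6, 10, 8, 0, 9, 2]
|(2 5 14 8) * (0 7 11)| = |(0 7 11)(2 5 14 8)| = 12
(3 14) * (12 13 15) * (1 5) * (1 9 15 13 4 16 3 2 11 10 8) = [0, 5, 11, 14, 16, 9, 6, 7, 1, 15, 8, 10, 4, 13, 2, 12, 3] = (1 5 9 15 12 4 16 3 14 2 11 10 8)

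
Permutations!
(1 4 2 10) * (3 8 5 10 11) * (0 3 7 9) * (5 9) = (0 3 8 9)(1 4 2 11 7 5 10) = [3, 4, 11, 8, 2, 10, 6, 5, 9, 0, 1, 7]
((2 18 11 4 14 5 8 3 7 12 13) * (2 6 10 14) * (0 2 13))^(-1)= (0 12 7 3 8 5 14 10 6 13 4 11 18 2)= ((0 2 18 11 4 13 6 10 14 5 8 3 7 12))^(-1)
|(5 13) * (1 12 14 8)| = 4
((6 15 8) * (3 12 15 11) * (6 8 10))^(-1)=((3 12 15 10 6 11))^(-1)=(3 11 6 10 15 12)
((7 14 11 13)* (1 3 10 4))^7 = (1 4 10 3)(7 13 11 14)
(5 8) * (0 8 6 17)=(0 8 5 6 17)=[8, 1, 2, 3, 4, 6, 17, 7, 5, 9, 10, 11, 12, 13, 14, 15, 16, 0]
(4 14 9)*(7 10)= (4 14 9)(7 10)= [0, 1, 2, 3, 14, 5, 6, 10, 8, 4, 7, 11, 12, 13, 9]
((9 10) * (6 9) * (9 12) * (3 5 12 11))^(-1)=((3 5 12 9 10 6 11))^(-1)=(3 11 6 10 9 12 5)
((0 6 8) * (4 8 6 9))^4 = (9)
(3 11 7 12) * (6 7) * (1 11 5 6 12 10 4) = (1 11 12 3 5 6 7 10 4) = [0, 11, 2, 5, 1, 6, 7, 10, 8, 9, 4, 12, 3]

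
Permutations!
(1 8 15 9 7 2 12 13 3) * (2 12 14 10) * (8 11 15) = [0, 11, 14, 1, 4, 5, 6, 12, 8, 7, 2, 15, 13, 3, 10, 9] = (1 11 15 9 7 12 13 3)(2 14 10)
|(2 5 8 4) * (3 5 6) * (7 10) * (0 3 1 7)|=10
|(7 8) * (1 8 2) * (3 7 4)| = 6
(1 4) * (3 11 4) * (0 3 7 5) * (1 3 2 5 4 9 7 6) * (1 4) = (0 2 5)(1 6 4 3 11 9 7) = [2, 6, 5, 11, 3, 0, 4, 1, 8, 7, 10, 9]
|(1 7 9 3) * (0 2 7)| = |(0 2 7 9 3 1)| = 6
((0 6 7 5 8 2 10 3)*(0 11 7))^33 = (0 6)(2 5 11 10 8 7 3) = ((0 6)(2 10 3 11 7 5 8))^33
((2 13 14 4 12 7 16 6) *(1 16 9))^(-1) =((1 16 6 2 13 14 4 12 7 9))^(-1) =(1 9 7 12 4 14 13 2 6 16)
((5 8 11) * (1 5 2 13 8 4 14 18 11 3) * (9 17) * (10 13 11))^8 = (1 3 8 13 10 18 14 4 5)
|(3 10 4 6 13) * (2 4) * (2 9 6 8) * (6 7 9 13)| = |(2 4 8)(3 10 13)(7 9)| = 6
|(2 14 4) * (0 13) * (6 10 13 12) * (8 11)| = 30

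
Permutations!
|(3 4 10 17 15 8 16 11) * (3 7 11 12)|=8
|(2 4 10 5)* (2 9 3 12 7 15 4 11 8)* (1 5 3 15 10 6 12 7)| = |(1 5 9 15 4 6 12)(2 11 8)(3 7 10)| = 21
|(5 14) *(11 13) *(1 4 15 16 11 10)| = |(1 4 15 16 11 13 10)(5 14)| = 14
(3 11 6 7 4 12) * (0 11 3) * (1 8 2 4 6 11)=[1, 8, 4, 3, 12, 5, 7, 6, 2, 9, 10, 11, 0]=(0 1 8 2 4 12)(6 7)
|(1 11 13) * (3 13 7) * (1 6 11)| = |(3 13 6 11 7)| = 5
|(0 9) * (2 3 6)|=6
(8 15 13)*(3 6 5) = [0, 1, 2, 6, 4, 3, 5, 7, 15, 9, 10, 11, 12, 8, 14, 13] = (3 6 5)(8 15 13)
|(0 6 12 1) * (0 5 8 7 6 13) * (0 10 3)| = |(0 13 10 3)(1 5 8 7 6 12)| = 12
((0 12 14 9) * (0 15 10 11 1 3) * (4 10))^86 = ((0 12 14 9 15 4 10 11 1 3))^86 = (0 10 14 1 15)(3 4 12 11 9)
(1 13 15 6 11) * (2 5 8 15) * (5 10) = (1 13 2 10 5 8 15 6 11) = [0, 13, 10, 3, 4, 8, 11, 7, 15, 9, 5, 1, 12, 2, 14, 6]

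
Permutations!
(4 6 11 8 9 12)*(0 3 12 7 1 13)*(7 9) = (0 3 12 4 6 11 8 7 1 13) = [3, 13, 2, 12, 6, 5, 11, 1, 7, 9, 10, 8, 4, 0]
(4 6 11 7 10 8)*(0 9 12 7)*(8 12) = (0 9 8 4 6 11)(7 10 12) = [9, 1, 2, 3, 6, 5, 11, 10, 4, 8, 12, 0, 7]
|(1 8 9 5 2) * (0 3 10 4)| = 20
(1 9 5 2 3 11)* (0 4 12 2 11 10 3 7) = (0 4 12 2 7)(1 9 5 11)(3 10) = [4, 9, 7, 10, 12, 11, 6, 0, 8, 5, 3, 1, 2]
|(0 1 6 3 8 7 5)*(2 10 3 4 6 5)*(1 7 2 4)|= 12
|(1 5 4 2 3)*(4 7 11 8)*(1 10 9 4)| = 5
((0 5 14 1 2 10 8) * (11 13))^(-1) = (0 8 10 2 1 14 5)(11 13)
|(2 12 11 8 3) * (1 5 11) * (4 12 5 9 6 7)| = 30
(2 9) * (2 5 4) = (2 9 5 4) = [0, 1, 9, 3, 2, 4, 6, 7, 8, 5]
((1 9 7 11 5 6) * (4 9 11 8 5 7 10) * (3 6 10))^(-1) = (1 6 3 9 4 10 5 8 7 11)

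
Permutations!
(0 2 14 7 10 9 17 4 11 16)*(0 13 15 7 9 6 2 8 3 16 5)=(0 8 3 16 13 15 7 10 6 2 14 9 17 4 11 5)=[8, 1, 14, 16, 11, 0, 2, 10, 3, 17, 6, 5, 12, 15, 9, 7, 13, 4]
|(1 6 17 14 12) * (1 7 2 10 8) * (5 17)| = 10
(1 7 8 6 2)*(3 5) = (1 7 8 6 2)(3 5) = [0, 7, 1, 5, 4, 3, 2, 8, 6]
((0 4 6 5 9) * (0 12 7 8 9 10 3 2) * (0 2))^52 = ((0 4 6 5 10 3)(7 8 9 12))^52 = (12)(0 10 6)(3 5 4)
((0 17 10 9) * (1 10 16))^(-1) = ((0 17 16 1 10 9))^(-1) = (0 9 10 1 16 17)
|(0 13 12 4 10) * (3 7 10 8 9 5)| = 10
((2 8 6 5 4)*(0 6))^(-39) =((0 6 5 4 2 8))^(-39) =(0 4)(2 6)(5 8)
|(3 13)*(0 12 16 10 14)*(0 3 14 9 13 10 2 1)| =5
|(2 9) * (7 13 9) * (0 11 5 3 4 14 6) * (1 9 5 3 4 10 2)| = |(0 11 3 10 2 7 13 5 4 14 6)(1 9)| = 22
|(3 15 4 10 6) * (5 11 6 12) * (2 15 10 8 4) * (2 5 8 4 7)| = |(2 15 5 11 6 3 10 12 8 7)| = 10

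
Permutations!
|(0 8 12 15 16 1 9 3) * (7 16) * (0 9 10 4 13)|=10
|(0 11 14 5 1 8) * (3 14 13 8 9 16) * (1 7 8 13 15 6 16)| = 10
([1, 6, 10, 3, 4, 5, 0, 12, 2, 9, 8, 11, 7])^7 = [1, 6, 10, 3, 4, 5, 0, 12, 2, 9, 8, 11, 7]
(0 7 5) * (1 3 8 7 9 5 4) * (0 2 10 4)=(0 9 5 2 10 4 1 3 8 7)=[9, 3, 10, 8, 1, 2, 6, 0, 7, 5, 4]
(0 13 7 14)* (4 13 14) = (0 14)(4 13 7) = [14, 1, 2, 3, 13, 5, 6, 4, 8, 9, 10, 11, 12, 7, 0]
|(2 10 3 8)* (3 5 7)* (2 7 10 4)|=6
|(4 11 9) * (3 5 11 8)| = 6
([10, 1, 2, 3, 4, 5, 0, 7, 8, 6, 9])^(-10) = [9, 1, 2, 3, 4, 5, 10, 7, 8, 0, 6]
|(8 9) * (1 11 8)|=4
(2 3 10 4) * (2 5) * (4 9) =(2 3 10 9 4 5) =[0, 1, 3, 10, 5, 2, 6, 7, 8, 4, 9]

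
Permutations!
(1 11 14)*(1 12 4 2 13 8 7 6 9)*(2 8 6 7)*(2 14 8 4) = [0, 11, 13, 3, 4, 5, 9, 7, 14, 1, 10, 8, 2, 6, 12] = (1 11 8 14 12 2 13 6 9)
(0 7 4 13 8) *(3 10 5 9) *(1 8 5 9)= [7, 8, 2, 10, 13, 1, 6, 4, 0, 3, 9, 11, 12, 5]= (0 7 4 13 5 1 8)(3 10 9)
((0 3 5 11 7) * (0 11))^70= (11)(0 3 5)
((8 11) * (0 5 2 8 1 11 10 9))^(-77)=((0 5 2 8 10 9)(1 11))^(-77)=(0 5 2 8 10 9)(1 11)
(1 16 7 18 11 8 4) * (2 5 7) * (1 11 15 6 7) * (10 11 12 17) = (1 16 2 5)(4 12 17 10 11 8)(6 7 18 15) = [0, 16, 5, 3, 12, 1, 7, 18, 4, 9, 11, 8, 17, 13, 14, 6, 2, 10, 15]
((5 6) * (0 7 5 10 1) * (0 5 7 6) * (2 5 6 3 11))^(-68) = (0 11 5 3 2)(1 6 10)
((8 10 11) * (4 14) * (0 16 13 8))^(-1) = ((0 16 13 8 10 11)(4 14))^(-1) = (0 11 10 8 13 16)(4 14)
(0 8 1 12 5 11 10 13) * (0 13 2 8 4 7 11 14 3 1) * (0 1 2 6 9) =(0 4 7 11 10 6 9)(1 12 5 14 3 2 8) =[4, 12, 8, 2, 7, 14, 9, 11, 1, 0, 6, 10, 5, 13, 3]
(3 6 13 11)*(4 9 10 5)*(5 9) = [0, 1, 2, 6, 5, 4, 13, 7, 8, 10, 9, 3, 12, 11] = (3 6 13 11)(4 5)(9 10)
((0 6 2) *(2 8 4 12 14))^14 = ((0 6 8 4 12 14 2))^14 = (14)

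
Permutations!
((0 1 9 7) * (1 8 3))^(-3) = ((0 8 3 1 9 7))^(-3) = (0 1)(3 7)(8 9)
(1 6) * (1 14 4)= [0, 6, 2, 3, 1, 5, 14, 7, 8, 9, 10, 11, 12, 13, 4]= (1 6 14 4)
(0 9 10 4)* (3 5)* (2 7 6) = [9, 1, 7, 5, 0, 3, 2, 6, 8, 10, 4] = (0 9 10 4)(2 7 6)(3 5)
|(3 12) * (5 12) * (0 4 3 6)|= 6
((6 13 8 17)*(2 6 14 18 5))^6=((2 6 13 8 17 14 18 5))^6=(2 18 17 13)(5 14 8 6)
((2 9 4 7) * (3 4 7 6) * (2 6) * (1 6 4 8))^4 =(9)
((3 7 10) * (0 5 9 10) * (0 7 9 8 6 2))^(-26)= ((0 5 8 6 2)(3 9 10))^(-26)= (0 2 6 8 5)(3 9 10)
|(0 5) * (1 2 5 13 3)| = 6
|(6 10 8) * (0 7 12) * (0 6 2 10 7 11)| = 6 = |(0 11)(2 10 8)(6 7 12)|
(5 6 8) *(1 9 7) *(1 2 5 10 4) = (1 9 7 2 5 6 8 10 4) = [0, 9, 5, 3, 1, 6, 8, 2, 10, 7, 4]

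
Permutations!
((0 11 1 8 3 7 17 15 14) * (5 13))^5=(0 7 11 17 1 15 8 14 3)(5 13)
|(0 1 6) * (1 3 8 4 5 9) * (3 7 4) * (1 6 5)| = 14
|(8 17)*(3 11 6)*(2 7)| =6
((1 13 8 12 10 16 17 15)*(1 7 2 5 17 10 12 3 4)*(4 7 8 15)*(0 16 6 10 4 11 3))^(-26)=((0 16 4 1 13 15 8)(2 5 17 11 3 7)(6 10))^(-26)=(0 4 13 8 16 1 15)(2 3 17)(5 7 11)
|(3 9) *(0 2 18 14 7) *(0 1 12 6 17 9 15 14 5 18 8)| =|(0 2 8)(1 12 6 17 9 3 15 14 7)(5 18)| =18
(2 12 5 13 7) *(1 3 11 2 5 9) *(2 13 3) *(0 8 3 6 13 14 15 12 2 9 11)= (0 8 3)(1 9)(5 6 13 7)(11 14 15 12)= [8, 9, 2, 0, 4, 6, 13, 5, 3, 1, 10, 14, 11, 7, 15, 12]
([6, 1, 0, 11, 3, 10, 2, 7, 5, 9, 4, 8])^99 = [0, 1, 2, 5, 8, 3, 6, 7, 4, 9, 11, 10]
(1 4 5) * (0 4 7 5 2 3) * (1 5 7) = (7)(0 4 2 3) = [4, 1, 3, 0, 2, 5, 6, 7]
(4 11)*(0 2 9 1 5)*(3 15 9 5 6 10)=[2, 6, 5, 15, 11, 0, 10, 7, 8, 1, 3, 4, 12, 13, 14, 9]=(0 2 5)(1 6 10 3 15 9)(4 11)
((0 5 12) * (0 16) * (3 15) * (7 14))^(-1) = ((0 5 12 16)(3 15)(7 14))^(-1) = (0 16 12 5)(3 15)(7 14)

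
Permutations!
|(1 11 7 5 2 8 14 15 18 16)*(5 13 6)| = 12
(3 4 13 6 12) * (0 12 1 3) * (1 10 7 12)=(0 1 3 4 13 6 10 7 12)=[1, 3, 2, 4, 13, 5, 10, 12, 8, 9, 7, 11, 0, 6]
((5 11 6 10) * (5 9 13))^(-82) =((5 11 6 10 9 13))^(-82) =(5 6 9)(10 13 11)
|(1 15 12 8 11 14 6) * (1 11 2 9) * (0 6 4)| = |(0 6 11 14 4)(1 15 12 8 2 9)| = 30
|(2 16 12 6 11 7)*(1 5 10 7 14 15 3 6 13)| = |(1 5 10 7 2 16 12 13)(3 6 11 14 15)| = 40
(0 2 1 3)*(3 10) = (0 2 1 10 3) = [2, 10, 1, 0, 4, 5, 6, 7, 8, 9, 3]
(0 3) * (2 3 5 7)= [5, 1, 3, 0, 4, 7, 6, 2]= (0 5 7 2 3)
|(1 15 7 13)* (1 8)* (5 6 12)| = 15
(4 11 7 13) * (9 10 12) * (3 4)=(3 4 11 7 13)(9 10 12)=[0, 1, 2, 4, 11, 5, 6, 13, 8, 10, 12, 7, 9, 3]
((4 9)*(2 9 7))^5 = (2 9 4 7)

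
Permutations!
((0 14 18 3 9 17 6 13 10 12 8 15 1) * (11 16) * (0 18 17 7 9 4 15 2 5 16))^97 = ((0 14 17 6 13 10 12 8 2 5 16 11)(1 18 3 4 15)(7 9))^97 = (0 14 17 6 13 10 12 8 2 5 16 11)(1 3 15 18 4)(7 9)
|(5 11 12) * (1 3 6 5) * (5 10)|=7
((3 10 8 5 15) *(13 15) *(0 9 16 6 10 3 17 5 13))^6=((0 9 16 6 10 8 13 15 17 5))^6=(0 13 16 17 10)(5 8 9 15 6)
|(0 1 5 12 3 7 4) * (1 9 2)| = 9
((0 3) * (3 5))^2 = ((0 5 3))^2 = (0 3 5)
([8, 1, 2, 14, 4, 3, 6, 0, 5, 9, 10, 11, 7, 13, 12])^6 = [7, 1, 2, 5, 4, 8, 6, 12, 0, 9, 10, 11, 14, 13, 3]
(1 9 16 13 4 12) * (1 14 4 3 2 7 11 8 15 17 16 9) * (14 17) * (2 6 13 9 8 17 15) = [0, 1, 7, 6, 12, 5, 13, 11, 2, 8, 10, 17, 15, 3, 4, 14, 9, 16] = (2 7 11 17 16 9 8)(3 6 13)(4 12 15 14)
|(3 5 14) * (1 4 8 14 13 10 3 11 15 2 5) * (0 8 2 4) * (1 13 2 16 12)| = |(0 8 14 11 15 4 16 12 1)(2 5)(3 13 10)| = 18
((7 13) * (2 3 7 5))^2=(2 7 5 3 13)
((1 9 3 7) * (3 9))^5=(9)(1 7 3)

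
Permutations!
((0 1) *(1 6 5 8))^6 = (0 6 5 8 1)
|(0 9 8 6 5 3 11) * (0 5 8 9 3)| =|(0 3 11 5)(6 8)| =4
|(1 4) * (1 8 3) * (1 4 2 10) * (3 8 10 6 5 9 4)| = |(1 2 6 5 9 4 10)| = 7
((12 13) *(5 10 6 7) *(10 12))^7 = (5 12 13 10 6 7)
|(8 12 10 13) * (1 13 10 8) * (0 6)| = 2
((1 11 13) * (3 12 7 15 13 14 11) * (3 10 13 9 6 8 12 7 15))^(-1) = (1 13 10)(3 7)(6 9 15 12 8)(11 14) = ((1 10 13)(3 7)(6 8 12 15 9)(11 14))^(-1)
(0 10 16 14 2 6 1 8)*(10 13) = (0 13 10 16 14 2 6 1 8) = [13, 8, 6, 3, 4, 5, 1, 7, 0, 9, 16, 11, 12, 10, 2, 15, 14]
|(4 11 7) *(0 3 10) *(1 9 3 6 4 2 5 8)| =|(0 6 4 11 7 2 5 8 1 9 3 10)| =12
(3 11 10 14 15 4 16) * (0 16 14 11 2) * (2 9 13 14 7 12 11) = (0 16 3 9 13 14 15 4 7 12 11 10 2) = [16, 1, 0, 9, 7, 5, 6, 12, 8, 13, 2, 10, 11, 14, 15, 4, 3]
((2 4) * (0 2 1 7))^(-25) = ((0 2 4 1 7))^(-25) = (7)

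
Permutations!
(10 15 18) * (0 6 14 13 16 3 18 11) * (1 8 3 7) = (0 6 14 13 16 7 1 8 3 18 10 15 11) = [6, 8, 2, 18, 4, 5, 14, 1, 3, 9, 15, 0, 12, 16, 13, 11, 7, 17, 10]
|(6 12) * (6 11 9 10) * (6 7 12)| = |(7 12 11 9 10)| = 5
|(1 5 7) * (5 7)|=2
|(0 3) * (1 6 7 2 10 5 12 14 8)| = |(0 3)(1 6 7 2 10 5 12 14 8)| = 18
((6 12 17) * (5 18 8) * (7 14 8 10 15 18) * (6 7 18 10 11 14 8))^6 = (5 17 14)(6 18 7)(8 12 11) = ((5 18 11 14 6 12 17 7 8)(10 15))^6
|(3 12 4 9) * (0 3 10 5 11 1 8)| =10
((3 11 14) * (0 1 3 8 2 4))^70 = ((0 1 3 11 14 8 2 4))^70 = (0 2 14 3)(1 4 8 11)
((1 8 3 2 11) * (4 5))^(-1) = ((1 8 3 2 11)(4 5))^(-1) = (1 11 2 3 8)(4 5)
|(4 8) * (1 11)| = |(1 11)(4 8)| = 2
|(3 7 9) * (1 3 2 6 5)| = 7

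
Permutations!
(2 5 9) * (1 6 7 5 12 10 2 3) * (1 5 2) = (1 6 7 2 12 10)(3 5 9) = [0, 6, 12, 5, 4, 9, 7, 2, 8, 3, 1, 11, 10]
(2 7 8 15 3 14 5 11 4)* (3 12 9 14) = (2 7 8 15 12 9 14 5 11 4) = [0, 1, 7, 3, 2, 11, 6, 8, 15, 14, 10, 4, 9, 13, 5, 12]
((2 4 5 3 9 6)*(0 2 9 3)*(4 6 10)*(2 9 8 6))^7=((0 9 10 4 5)(6 8))^7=(0 10 5 9 4)(6 8)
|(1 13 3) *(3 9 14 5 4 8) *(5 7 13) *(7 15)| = |(1 5 4 8 3)(7 13 9 14 15)| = 5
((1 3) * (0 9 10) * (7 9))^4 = (10)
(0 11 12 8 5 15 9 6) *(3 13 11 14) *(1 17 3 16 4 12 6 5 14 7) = (0 7 1 17 3 13 11 6)(4 12 8 14 16)(5 15 9) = [7, 17, 2, 13, 12, 15, 0, 1, 14, 5, 10, 6, 8, 11, 16, 9, 4, 3]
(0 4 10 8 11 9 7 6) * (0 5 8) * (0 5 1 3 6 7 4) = (1 3 6)(4 10 5 8 11 9) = [0, 3, 2, 6, 10, 8, 1, 7, 11, 4, 5, 9]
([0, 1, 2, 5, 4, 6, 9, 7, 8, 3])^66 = (3 6)(5 9)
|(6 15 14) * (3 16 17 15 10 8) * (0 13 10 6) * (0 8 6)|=12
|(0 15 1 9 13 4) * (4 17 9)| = |(0 15 1 4)(9 13 17)| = 12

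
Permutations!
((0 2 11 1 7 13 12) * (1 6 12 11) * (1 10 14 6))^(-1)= (0 12 6 14 10 2)(1 11 13 7)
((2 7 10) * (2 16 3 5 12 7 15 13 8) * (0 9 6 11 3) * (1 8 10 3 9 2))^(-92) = (0 10 15)(2 16 13)(6 11 9)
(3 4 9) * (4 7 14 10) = [0, 1, 2, 7, 9, 5, 6, 14, 8, 3, 4, 11, 12, 13, 10] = (3 7 14 10 4 9)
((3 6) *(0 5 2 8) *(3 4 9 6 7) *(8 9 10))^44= ((0 5 2 9 6 4 10 8)(3 7))^44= (0 6)(2 10)(4 5)(8 9)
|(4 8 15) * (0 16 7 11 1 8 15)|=|(0 16 7 11 1 8)(4 15)|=6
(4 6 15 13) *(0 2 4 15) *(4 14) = (0 2 14 4 6)(13 15) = [2, 1, 14, 3, 6, 5, 0, 7, 8, 9, 10, 11, 12, 15, 4, 13]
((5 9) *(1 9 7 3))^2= (1 5 3 9 7)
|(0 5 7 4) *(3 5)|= |(0 3 5 7 4)|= 5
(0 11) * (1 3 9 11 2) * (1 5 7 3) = (0 2 5 7 3 9 11) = [2, 1, 5, 9, 4, 7, 6, 3, 8, 11, 10, 0]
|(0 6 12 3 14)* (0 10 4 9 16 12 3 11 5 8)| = 12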